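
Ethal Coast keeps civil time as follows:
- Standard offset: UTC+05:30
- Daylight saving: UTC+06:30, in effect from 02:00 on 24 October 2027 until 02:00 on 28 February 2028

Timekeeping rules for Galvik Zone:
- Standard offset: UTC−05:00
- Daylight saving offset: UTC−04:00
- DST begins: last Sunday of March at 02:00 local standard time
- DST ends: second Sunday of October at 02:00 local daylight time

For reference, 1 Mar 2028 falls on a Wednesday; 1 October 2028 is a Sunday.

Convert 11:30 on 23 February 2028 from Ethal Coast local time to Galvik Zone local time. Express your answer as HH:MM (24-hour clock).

00:00

Daylight saving runs 24 October 2027 – 28 February 2028; 23 February 2028 is inside that window, so Ethal Coast is at UTC+06:30.
11:30 Ethal Coast − 6h30m = 05:00 UTC.
1 March 2028 is a Wednesday, so Sundays fall on 5, 12, 19, 26; the last is March 26.
1 October 2028 is a Sunday, so the first Sunday is October 1 and the second is October 8.
At the standard offset (UTC−05:00), 05:00 UTC − 5h = 00:00 Galvik Zone standard time.
The standard-time date in Galvik Zone, 23 February 2028, does not fall between 26 March and 8 October, so daylight saving is not in effect and Galvik Zone is at UTC−05:00.
05:00 UTC − 5h = 00:00 Galvik Zone.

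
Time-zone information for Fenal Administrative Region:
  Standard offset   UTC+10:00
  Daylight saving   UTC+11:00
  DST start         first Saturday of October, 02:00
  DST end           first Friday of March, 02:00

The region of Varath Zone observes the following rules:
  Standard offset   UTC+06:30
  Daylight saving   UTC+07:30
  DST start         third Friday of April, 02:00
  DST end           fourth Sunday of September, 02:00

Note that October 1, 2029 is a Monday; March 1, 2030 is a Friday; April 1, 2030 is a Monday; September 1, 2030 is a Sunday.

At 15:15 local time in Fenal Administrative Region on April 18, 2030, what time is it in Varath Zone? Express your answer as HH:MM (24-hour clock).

1 October 2029 is a Monday, so the first Saturday is October 6.
1 March 2030 is a Friday, so the first Friday is March 1.
April 18, 2030 does not fall between 6 October 2029 and 1 March 2030, so daylight saving is not in effect and Fenal Administrative Region is at UTC+10:00.
15:15 Fenal Administrative Region − 10h = 05:15 UTC.
1 April 2030 is a Monday, so the first Friday is April 5 and the third is April 19.
1 September 2030 is a Sunday, so the first Sunday is September 1 and the fourth is September 22.
At the standard offset (UTC+06:30), 05:15 UTC + 6h30m = 11:45 Varath Zone standard time.
The standard-time date in Varath Zone, April 18, 2030, does not fall between 19 April and 22 September, so daylight saving is not in effect and Varath Zone is at UTC+06:30.
05:15 UTC + 6h30m = 11:45 Varath Zone.

11:45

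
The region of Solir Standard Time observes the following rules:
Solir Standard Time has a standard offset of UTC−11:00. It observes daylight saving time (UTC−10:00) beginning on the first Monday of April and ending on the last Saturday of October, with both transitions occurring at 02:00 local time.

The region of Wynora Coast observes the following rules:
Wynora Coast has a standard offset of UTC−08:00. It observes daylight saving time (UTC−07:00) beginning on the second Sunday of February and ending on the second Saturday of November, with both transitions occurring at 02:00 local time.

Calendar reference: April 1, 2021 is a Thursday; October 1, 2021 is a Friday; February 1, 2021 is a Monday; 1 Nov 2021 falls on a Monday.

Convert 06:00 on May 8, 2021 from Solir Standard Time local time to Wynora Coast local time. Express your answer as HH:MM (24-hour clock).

09:00

1 April 2021 is a Thursday, so the first Monday is April 5.
1 October 2021 is a Friday, so Saturdays fall on 2, 9, 16, 23, 30; the last is October 30.
May 8, 2021 lies within the daylight-saving period (5 April – 30 October), so Solir Standard Time is on daylight time, UTC−10:00.
06:00 Solir Standard Time + 10h = 16:00 UTC.
1 February 2021 is a Monday, so the first Sunday is February 7 and the second is February 14.
1 November 2021 is a Monday, so the first Saturday is November 6 and the second is November 13.
At the standard offset (UTC−08:00), 16:00 UTC − 8h = 08:00 Wynora Coast standard time.
Daylight saving runs 14 February – 13 November; the standard-time date in Wynora Coast, May 8, 2021, is inside that window, so Wynora Coast is at UTC−07:00.
16:00 UTC − 7h = 09:00 Wynora Coast.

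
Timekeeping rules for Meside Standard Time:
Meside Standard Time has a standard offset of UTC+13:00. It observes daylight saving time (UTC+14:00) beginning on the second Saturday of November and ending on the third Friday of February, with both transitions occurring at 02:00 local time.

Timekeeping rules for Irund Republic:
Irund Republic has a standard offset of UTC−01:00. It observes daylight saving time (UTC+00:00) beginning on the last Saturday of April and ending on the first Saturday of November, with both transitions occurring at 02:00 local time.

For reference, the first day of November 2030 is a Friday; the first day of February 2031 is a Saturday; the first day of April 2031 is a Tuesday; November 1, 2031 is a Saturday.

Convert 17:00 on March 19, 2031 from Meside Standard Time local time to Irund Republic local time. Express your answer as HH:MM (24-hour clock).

03:00

1 November 2030 is a Friday, so the first Saturday is November 2 and the second is November 9.
1 February 2031 is a Saturday, so the first Friday is February 7 and the third is February 21.
March 19, 2031 is outside the daylight-saving period (9 November 2030 – 21 February 2031), so Meside Standard Time is on standard time, UTC+13:00.
17:00 Meside Standard Time − 13h = 04:00 UTC.
1 April 2031 is a Tuesday, so Saturdays fall on 5, 12, 19, 26; the last is April 26.
1 November 2031 is a Saturday, so the first Saturday is November 1.
At the standard offset (UTC−01:00), 04:00 UTC − 1h = 03:00 Irund Republic standard time.
Daylight saving runs 26 April – 1 November; the standard-time date in Irund Republic, March 19, 2031, is outside that window, so Irund Republic is on standard time at UTC−01:00.
04:00 UTC − 1h = 03:00 Irund Republic.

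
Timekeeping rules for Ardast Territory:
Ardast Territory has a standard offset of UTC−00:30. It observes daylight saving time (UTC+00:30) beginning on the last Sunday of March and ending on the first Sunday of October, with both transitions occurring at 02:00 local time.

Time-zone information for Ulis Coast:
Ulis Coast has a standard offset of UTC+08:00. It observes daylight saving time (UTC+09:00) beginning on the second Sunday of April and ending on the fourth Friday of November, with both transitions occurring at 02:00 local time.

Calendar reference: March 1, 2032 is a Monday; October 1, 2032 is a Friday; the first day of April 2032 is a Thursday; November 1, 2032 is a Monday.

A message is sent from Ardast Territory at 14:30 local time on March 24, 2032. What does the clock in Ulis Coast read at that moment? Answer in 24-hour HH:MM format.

1 March 2032 is a Monday, so Sundays fall on 7, 14, 21, 28; the last is March 28.
1 October 2032 is a Friday, so the first Sunday is October 3.
Daylight saving runs 28 March – 3 October; March 24, 2032 is outside that window, so Ardast Territory is on standard time at UTC−00:30.
14:30 Ardast Territory + 0h30m = 15:00 UTC.
1 April 2032 is a Thursday, so the first Sunday is April 4 and the second is April 11.
1 November 2032 is a Monday, so the first Friday is November 5 and the fourth is November 26.
At the standard offset (UTC+08:00), 15:00 UTC + 8h = 23:00 Ulis Coast standard time.
Daylight saving runs 11 April – 26 November; the standard-time date in Ulis Coast, March 24, 2032, is outside that window, so Ulis Coast is on standard time at UTC+08:00.
15:00 UTC + 8h = 23:00 Ulis Coast.

23:00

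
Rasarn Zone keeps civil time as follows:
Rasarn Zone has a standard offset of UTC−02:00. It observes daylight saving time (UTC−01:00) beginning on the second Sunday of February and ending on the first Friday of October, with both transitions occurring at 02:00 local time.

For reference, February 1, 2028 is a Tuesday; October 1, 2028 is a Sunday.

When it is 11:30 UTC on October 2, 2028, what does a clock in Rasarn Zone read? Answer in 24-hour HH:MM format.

10:30

1 February 2028 is a Tuesday, so the first Sunday is February 6 and the second is February 13.
1 October 2028 is a Sunday, so the first Friday is October 6.
At the standard offset (UTC−02:00), 11:30 UTC − 2h = 09:30 Rasarn Zone standard time.
Daylight saving runs 13 February – 6 October; the standard-time date in Rasarn Zone, October 2, 2028, is inside that window, so Rasarn Zone is at UTC−01:00.
11:30 UTC − 1h = 10:30 local.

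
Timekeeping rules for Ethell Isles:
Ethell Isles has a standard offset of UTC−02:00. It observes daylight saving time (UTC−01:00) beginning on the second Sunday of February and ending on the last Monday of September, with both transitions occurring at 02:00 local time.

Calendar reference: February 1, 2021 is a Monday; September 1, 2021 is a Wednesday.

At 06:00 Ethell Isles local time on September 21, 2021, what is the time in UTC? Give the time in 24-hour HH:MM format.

07:00

1 February 2021 is a Monday, so the first Sunday is February 7 and the second is February 14.
1 September 2021 is a Wednesday, so Mondays fall on 6, 13, 20, 27; the last is September 27.
September 21, 2021 falls between 14 February and 27 September, so daylight saving is in effect and Ethell Isles is at UTC−01:00.
06:00 local + 1h = 07:00 UTC.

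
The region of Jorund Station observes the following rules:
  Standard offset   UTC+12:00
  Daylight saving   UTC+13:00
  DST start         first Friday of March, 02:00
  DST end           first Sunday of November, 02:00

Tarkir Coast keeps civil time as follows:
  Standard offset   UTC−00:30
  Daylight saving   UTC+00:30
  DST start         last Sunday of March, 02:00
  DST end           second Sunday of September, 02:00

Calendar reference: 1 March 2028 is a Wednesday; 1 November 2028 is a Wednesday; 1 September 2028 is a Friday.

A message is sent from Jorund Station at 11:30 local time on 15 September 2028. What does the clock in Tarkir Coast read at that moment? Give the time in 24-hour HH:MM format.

22:00

1 March 2028 is a Wednesday, so the first Friday is March 3.
1 November 2028 is a Wednesday, so the first Sunday is November 5.
15 September 2028 lies within the daylight-saving period (3 March – 5 November), so Jorund Station is on daylight time, UTC+13:00.
11:30 Jorund Station − 13h = 22:30 UTC (rolling into the previous day, 14 September 2028).
1 March 2028 is a Wednesday, so Sundays fall on 5, 12, 19, 26; the last is March 26.
1 September 2028 is a Friday, so the first Sunday is September 3 and the second is September 10.
At the standard offset (UTC−00:30), 22:30 UTC − 0h30m = 22:00 Tarkir Coast standard time.
The standard-time date in Tarkir Coast, 14 September 2028, is outside the daylight-saving period (26 March – 10 September), so Tarkir Coast is on standard time, UTC−00:30.
22:30 UTC − 0h30m = 22:00 Tarkir Coast.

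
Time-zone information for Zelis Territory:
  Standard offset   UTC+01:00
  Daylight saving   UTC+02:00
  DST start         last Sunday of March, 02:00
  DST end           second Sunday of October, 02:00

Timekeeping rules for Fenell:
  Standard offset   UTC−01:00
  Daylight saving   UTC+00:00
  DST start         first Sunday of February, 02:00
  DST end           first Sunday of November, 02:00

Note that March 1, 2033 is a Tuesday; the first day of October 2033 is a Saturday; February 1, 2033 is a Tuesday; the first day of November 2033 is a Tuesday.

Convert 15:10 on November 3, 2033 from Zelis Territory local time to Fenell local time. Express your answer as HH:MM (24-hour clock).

14:10

1 March 2033 is a Tuesday, so Sundays fall on 6, 13, 20, 27; the last is March 27.
1 October 2033 is a Saturday, so the first Sunday is October 2 and the second is October 9.
Daylight saving runs 27 March – 9 October; November 3, 2033 is outside that window, so Zelis Territory is on standard time at UTC+01:00.
15:10 Zelis Territory − 1h = 14:10 UTC.
1 February 2033 is a Tuesday, so the first Sunday is February 6.
1 November 2033 is a Tuesday, so the first Sunday is November 6.
At the standard offset (UTC−01:00), 14:10 UTC − 1h = 13:10 Fenell standard time.
The standard-time date in Fenell, November 3, 2033, falls between 6 February and 6 November, so daylight saving is in effect and Fenell is at UTC+00:00.
14:10 UTC + 0h = 14:10 Fenell.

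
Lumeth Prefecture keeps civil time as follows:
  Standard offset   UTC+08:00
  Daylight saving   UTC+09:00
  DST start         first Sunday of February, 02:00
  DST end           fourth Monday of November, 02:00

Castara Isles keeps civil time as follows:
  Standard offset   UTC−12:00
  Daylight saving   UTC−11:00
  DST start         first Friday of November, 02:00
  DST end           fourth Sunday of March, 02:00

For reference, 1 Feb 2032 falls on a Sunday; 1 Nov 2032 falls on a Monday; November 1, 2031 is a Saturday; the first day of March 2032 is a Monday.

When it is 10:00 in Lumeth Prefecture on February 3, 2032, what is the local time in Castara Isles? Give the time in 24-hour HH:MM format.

14:00

1 February 2032 is a Sunday, so the first Sunday is February 1.
1 November 2032 is a Monday, so the first Monday is November 1 and the fourth is November 22.
Daylight saving runs 1 February – 22 November; February 3, 2032 is inside that window, so Lumeth Prefecture is at UTC+09:00.
10:00 Lumeth Prefecture − 9h = 01:00 UTC.
1 November 2031 is a Saturday, so the first Friday is November 7.
1 March 2032 is a Monday, so the first Sunday is March 7 and the fourth is March 28.
At the standard offset (UTC−12:00), 01:00 UTC − 12h = 13:00 Castara Isles standard time (rolling into the previous day, 2 February 2032).
The standard-time date in Castara Isles, February 2, 2032, lies within the daylight-saving period (7 November 2031 – 28 March 2032), so Castara Isles is on daylight time, UTC−11:00.
01:00 UTC − 11h = 14:00 Castara Isles (rolling into the previous day, 2 February 2032).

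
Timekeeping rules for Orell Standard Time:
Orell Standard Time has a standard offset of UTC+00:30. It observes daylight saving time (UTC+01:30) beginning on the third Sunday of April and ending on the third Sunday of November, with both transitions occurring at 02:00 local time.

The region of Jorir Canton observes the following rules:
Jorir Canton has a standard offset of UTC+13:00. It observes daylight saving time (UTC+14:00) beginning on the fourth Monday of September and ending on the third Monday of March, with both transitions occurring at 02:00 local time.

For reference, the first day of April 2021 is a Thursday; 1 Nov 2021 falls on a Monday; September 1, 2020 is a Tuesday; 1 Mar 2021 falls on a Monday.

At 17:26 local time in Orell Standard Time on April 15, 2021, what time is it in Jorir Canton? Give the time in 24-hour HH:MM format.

05:56

1 April 2021 is a Thursday, so the first Sunday is April 4 and the third is April 18.
1 November 2021 is a Monday, so the first Sunday is November 7 and the third is November 21.
Daylight saving runs 18 April – 21 November; April 15, 2021 is outside that window, so Orell Standard Time is on standard time at UTC+00:30.
17:26 Orell Standard Time − 0h30m = 16:56 UTC.
1 September 2020 is a Tuesday, so the first Monday is September 7 and the fourth is September 28.
1 March 2021 is a Monday, so the first Monday is March 1 and the third is March 15.
At the standard offset (UTC+13:00), 16:56 UTC + 13h = 05:56 Jorir Canton standard time (rolling into the next day, 16 April 2021).
The standard-time date in Jorir Canton, April 16, 2021, does not fall between 28 September 2020 and 15 March 2021, so daylight saving is not in effect and Jorir Canton is at UTC+13:00.
16:56 UTC + 13h = 05:56 Jorir Canton (rolling into the next day, 16 April 2021).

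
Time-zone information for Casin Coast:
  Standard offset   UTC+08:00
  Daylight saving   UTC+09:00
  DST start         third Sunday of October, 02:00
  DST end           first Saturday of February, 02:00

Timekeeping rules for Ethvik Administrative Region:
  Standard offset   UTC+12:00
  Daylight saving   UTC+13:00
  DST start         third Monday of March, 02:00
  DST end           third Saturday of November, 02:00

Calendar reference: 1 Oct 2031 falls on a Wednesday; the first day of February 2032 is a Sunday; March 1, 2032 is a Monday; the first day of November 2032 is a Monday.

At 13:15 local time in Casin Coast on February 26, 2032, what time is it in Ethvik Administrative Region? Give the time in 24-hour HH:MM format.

17:15

1 October 2031 is a Wednesday, so the first Sunday is October 5 and the third is October 19.
1 February 2032 is a Sunday, so the first Saturday is February 7.
Daylight saving runs 19 October 2031 – 7 February 2032; February 26, 2032 is outside that window, so Casin Coast is on standard time at UTC+08:00.
13:15 Casin Coast − 8h = 05:15 UTC.
1 March 2032 is a Monday, so the first Monday is March 1 and the third is March 15.
1 November 2032 is a Monday, so the first Saturday is November 6 and the third is November 20.
At the standard offset (UTC+12:00), 05:15 UTC + 12h = 17:15 Ethvik Administrative Region standard time.
The standard-time date in Ethvik Administrative Region, February 26, 2032, is outside the daylight-saving period (15 March – 20 November), so Ethvik Administrative Region is on standard time, UTC+12:00.
05:15 UTC + 12h = 17:15 Ethvik Administrative Region.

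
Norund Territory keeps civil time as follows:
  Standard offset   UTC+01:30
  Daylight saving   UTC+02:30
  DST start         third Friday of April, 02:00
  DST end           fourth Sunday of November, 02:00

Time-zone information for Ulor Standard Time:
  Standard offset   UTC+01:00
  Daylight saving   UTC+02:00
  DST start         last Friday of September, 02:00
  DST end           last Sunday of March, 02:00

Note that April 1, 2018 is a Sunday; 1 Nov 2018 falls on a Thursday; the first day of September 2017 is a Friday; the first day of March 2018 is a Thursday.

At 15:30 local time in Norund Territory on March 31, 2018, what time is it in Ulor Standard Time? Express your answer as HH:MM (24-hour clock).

1 April 2018 is a Sunday, so the first Friday is April 6 and the third is April 20.
1 November 2018 is a Thursday, so the first Sunday is November 4 and the fourth is November 25.
Daylight saving runs 20 April – 25 November; March 31, 2018 is outside that window, so Norund Territory is on standard time at UTC+01:30.
15:30 Norund Territory − 1h30m = 14:00 UTC.
1 September 2017 is a Friday, so Fridays fall on 1, 8, 15, 22, 29; the last is September 29.
1 March 2018 is a Thursday, so Sundays fall on 4, 11, 18, 25; the last is March 25.
At the standard offset (UTC+01:00), 14:00 UTC + 1h = 15:00 Ulor Standard Time standard time.
Daylight saving runs 29 September 2017 – 25 March 2018; the standard-time date in Ulor Standard Time, March 31, 2018, is outside that window, so Ulor Standard Time is on standard time at UTC+01:00.
14:00 UTC + 1h = 15:00 Ulor Standard Time.

15:00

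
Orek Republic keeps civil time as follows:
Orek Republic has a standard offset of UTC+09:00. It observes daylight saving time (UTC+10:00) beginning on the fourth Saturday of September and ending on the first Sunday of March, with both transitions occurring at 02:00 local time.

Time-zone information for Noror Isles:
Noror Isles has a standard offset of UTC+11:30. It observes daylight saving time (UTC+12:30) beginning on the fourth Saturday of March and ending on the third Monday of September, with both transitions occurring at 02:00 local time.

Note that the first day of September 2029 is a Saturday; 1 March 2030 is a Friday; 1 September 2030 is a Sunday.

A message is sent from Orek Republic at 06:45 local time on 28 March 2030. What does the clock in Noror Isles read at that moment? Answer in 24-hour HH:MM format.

1 September 2029 is a Saturday, so the first Saturday is September 1 and the fourth is September 22.
1 March 2030 is a Friday, so the first Sunday is March 3.
28 March 2030 does not fall between 22 September 2029 and 3 March 2030, so daylight saving is not in effect and Orek Republic is at UTC+09:00.
06:45 Orek Republic − 9h = 21:45 UTC (rolling into the previous day, 27 March 2030).
1 March 2030 is a Friday, so the first Saturday is March 2 and the fourth is March 23.
1 September 2030 is a Sunday, so the first Monday is September 2 and the third is September 16.
At the standard offset (UTC+11:30), 21:45 UTC + 11h30m = 09:15 Noror Isles standard time (rolling into the next day, 28 March 2030).
The standard-time date in Noror Isles, 28 March 2030, falls between 23 March and 16 September, so daylight saving is in effect and Noror Isles is at UTC+12:30.
21:45 UTC + 12h30m = 10:15 Noror Isles (rolling into the next day, 28 March 2030).

10:15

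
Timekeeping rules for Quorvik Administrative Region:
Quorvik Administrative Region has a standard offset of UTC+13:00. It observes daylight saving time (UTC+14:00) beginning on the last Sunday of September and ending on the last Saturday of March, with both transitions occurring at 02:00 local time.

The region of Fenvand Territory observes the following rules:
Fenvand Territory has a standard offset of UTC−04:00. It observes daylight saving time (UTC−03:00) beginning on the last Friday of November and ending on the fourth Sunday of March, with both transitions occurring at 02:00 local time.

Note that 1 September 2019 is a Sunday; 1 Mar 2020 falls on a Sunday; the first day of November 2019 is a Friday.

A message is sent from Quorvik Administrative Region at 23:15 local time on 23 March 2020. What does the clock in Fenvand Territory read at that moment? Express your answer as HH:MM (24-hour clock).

05:15

1 September 2019 is a Sunday, so Sundays fall on 1, 8, 15, 22, 29; the last is September 29.
1 March 2020 is a Sunday, so Saturdays fall on 7, 14, 21, 28; the last is March 28.
23 March 2020 falls between 29 September 2019 and 28 March 2020, so daylight saving is in effect and Quorvik Administrative Region is at UTC+14:00.
23:15 Quorvik Administrative Region − 14h = 09:15 UTC.
1 November 2019 is a Friday, so Fridays fall on 1, 8, 15, 22, 29; the last is November 29.
1 March 2020 is a Sunday, so the first Sunday is March 1 and the fourth is March 22.
At the standard offset (UTC−04:00), 09:15 UTC − 4h = 05:15 Fenvand Territory standard time.
The standard-time date in Fenvand Territory, 23 March 2020, is outside the daylight-saving period (29 November 2019 – 22 March 2020), so Fenvand Territory is on standard time, UTC−04:00.
09:15 UTC − 4h = 05:15 Fenvand Territory.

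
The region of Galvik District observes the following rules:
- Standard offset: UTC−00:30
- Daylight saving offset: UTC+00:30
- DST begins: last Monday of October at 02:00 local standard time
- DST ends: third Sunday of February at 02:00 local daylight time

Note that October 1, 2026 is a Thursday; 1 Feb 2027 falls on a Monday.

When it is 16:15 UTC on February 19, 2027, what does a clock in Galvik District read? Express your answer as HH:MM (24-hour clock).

1 October 2026 is a Thursday, so Mondays fall on 5, 12, 19, 26; the last is October 26.
1 February 2027 is a Monday, so the first Sunday is February 7 and the third is February 21.
At the standard offset (UTC−00:30), 16:15 UTC − 0h30m = 15:45 Galvik District standard time.
Daylight saving runs 26 October 2026 – 21 February 2027; the standard-time date in Galvik District, February 19, 2027, is inside that window, so Galvik District is at UTC+00:30.
16:15 UTC + 0h30m = 16:45 local.

16:45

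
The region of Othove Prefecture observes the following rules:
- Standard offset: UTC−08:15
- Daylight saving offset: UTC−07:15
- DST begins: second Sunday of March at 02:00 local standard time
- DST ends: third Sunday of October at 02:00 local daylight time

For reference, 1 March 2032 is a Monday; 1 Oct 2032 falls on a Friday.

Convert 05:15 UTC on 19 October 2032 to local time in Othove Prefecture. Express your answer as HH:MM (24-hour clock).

21:00

1 March 2032 is a Monday, so the first Sunday is March 7 and the second is March 14.
1 October 2032 is a Friday, so the first Sunday is October 3 and the third is October 17.
At the standard offset (UTC−08:15), 05:15 UTC − 8h15m = 21:00 Othove Prefecture standard time (rolling into the previous day, 18 October 2032).
Daylight saving runs 14 March – 17 October; the standard-time date in Othove Prefecture, 18 October 2032, is outside that window, so Othove Prefecture is on standard time at UTC−08:15.
05:15 UTC − 8h15m = 21:00 local (rolling into the previous day, 18 October 2032).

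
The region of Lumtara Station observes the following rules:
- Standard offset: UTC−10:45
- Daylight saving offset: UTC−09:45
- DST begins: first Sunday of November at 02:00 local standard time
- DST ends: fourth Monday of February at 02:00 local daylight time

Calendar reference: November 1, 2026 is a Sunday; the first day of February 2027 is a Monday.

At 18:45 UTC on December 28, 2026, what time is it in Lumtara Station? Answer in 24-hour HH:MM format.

1 November 2026 is a Sunday, so the first Sunday is November 1.
1 February 2027 is a Monday, so the first Monday is February 1 and the fourth is February 22.
At the standard offset (UTC−10:45), 18:45 UTC − 10h45m = 08:00 Lumtara Station standard time.
The standard-time date in Lumtara Station, December 28, 2026, falls between 1 November 2026 and 22 February 2027, so daylight saving is in effect and Lumtara Station is at UTC−09:45.
18:45 UTC − 9h45m = 09:00 local.

09:00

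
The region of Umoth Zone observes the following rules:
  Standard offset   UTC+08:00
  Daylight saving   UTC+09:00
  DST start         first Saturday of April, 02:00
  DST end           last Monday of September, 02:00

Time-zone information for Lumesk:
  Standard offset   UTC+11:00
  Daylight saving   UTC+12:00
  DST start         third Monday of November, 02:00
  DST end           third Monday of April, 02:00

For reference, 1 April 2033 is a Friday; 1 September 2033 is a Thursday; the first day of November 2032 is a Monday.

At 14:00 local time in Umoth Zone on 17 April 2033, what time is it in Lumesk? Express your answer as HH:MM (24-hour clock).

1 April 2033 is a Friday, so the first Saturday is April 2.
1 September 2033 is a Thursday, so Mondays fall on 5, 12, 19, 26; the last is September 26.
17 April 2033 falls between 2 April and 26 September, so daylight saving is in effect and Umoth Zone is at UTC+09:00.
14:00 Umoth Zone − 9h = 05:00 UTC.
1 November 2032 is a Monday, so the first Monday is November 1 and the third is November 15.
1 April 2033 is a Friday, so the first Monday is April 4 and the third is April 18.
At the standard offset (UTC+11:00), 05:00 UTC + 11h = 16:00 Lumesk standard time.
The standard-time date in Lumesk, 17 April 2033, falls between 15 November 2032 and 18 April 2033, so daylight saving is in effect and Lumesk is at UTC+12:00.
05:00 UTC + 12h = 17:00 Lumesk.

17:00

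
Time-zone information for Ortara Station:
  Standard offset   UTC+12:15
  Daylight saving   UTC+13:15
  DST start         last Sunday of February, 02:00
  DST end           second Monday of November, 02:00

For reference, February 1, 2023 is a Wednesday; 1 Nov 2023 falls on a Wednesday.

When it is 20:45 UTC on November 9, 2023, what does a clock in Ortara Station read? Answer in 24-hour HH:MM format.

1 February 2023 is a Wednesday, so Sundays fall on 5, 12, 19, 26; the last is February 26.
1 November 2023 is a Wednesday, so the first Monday is November 6 and the second is November 13.
At the standard offset (UTC+12:15), 20:45 UTC + 12h15m = 09:00 Ortara Station standard time (rolling into the next day, 10 November 2023).
Daylight saving runs 26 February – 13 November; the standard-time date in Ortara Station, November 10, 2023, is inside that window, so Ortara Station is at UTC+13:15.
20:45 UTC + 13h15m = 10:00 local (rolling into the next day, 10 November 2023).

10:00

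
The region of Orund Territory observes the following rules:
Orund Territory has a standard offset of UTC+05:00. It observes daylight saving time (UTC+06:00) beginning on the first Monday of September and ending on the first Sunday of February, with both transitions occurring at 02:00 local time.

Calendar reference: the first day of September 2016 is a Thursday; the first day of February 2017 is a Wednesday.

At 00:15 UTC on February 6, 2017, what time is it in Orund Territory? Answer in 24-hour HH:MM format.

05:15

1 September 2016 is a Thursday, so the first Monday is September 5.
1 February 2017 is a Wednesday, so the first Sunday is February 5.
At the standard offset (UTC+05:00), 00:15 UTC + 5h = 05:15 Orund Territory standard time.
Daylight saving runs 5 September 2016 – 5 February 2017; the standard-time date in Orund Territory, February 6, 2017, is outside that window, so Orund Territory is on standard time at UTC+05:00.
00:15 UTC + 5h = 05:15 local.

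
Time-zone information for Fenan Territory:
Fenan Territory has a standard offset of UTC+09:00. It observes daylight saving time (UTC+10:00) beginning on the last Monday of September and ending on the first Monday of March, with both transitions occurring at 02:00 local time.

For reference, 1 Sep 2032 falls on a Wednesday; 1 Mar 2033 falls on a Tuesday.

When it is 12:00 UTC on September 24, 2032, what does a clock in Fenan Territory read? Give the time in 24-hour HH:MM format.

1 September 2032 is a Wednesday, so Mondays fall on 6, 13, 20, 27; the last is September 27.
1 March 2033 is a Tuesday, so the first Monday is March 7.
At the standard offset (UTC+09:00), 12:00 UTC + 9h = 21:00 Fenan Territory standard time.
Daylight saving runs 27 September 2032 – 7 March 2033; the standard-time date in Fenan Territory, September 24, 2032, is outside that window, so Fenan Territory is on standard time at UTC+09:00.
12:00 UTC + 9h = 21:00 local.

21:00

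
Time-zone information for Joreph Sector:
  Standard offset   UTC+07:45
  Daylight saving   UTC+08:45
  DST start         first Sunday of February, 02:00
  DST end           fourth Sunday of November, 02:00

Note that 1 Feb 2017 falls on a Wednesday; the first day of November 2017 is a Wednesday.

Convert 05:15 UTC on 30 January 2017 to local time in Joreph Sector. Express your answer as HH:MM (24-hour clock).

1 February 2017 is a Wednesday, so the first Sunday is February 5.
1 November 2017 is a Wednesday, so the first Sunday is November 5 and the fourth is November 26.
At the standard offset (UTC+07:45), 05:15 UTC + 7h45m = 13:00 Joreph Sector standard time.
The standard-time date in Joreph Sector, 30 January 2017, does not fall between 5 February and 26 November, so daylight saving is not in effect and Joreph Sector is at UTC+07:45.
05:15 UTC + 7h45m = 13:00 local.

13:00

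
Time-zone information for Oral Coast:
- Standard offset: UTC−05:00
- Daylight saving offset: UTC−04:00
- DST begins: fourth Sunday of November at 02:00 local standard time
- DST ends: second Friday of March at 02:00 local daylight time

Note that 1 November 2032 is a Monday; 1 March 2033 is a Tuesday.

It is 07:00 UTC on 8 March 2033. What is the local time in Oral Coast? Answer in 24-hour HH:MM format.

03:00

1 November 2032 is a Monday, so the first Sunday is November 7 and the fourth is November 28.
1 March 2033 is a Tuesday, so the first Friday is March 4 and the second is March 11.
At the standard offset (UTC−05:00), 07:00 UTC − 5h = 02:00 Oral Coast standard time.
Daylight saving runs 28 November 2032 – 11 March 2033; the standard-time date in Oral Coast, 8 March 2033, is inside that window, so Oral Coast is at UTC−04:00.
07:00 UTC − 4h = 03:00 local.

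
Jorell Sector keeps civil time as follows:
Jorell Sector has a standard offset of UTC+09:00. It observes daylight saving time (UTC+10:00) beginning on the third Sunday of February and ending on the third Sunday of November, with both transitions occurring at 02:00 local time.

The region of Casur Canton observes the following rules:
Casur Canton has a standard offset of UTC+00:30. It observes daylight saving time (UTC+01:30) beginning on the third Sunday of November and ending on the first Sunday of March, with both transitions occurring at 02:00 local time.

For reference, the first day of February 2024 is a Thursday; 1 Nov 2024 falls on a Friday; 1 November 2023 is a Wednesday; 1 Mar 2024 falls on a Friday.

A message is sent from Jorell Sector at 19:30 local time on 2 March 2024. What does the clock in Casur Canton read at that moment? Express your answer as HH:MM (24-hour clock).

11:00

1 February 2024 is a Thursday, so the first Sunday is February 4 and the third is February 18.
1 November 2024 is a Friday, so the first Sunday is November 3 and the third is November 17.
2 March 2024 lies within the daylight-saving period (18 February – 17 November), so Jorell Sector is on daylight time, UTC+10:00.
19:30 Jorell Sector − 10h = 09:30 UTC.
1 November 2023 is a Wednesday, so the first Sunday is November 5 and the third is November 19.
1 March 2024 is a Friday, so the first Sunday is March 3.
At the standard offset (UTC+00:30), 09:30 UTC + 0h30m = 10:00 Casur Canton standard time.
The standard-time date in Casur Canton, 2 March 2024, falls between 19 November 2023 and 3 March 2024, so daylight saving is in effect and Casur Canton is at UTC+01:30.
09:30 UTC + 1h30m = 11:00 Casur Canton.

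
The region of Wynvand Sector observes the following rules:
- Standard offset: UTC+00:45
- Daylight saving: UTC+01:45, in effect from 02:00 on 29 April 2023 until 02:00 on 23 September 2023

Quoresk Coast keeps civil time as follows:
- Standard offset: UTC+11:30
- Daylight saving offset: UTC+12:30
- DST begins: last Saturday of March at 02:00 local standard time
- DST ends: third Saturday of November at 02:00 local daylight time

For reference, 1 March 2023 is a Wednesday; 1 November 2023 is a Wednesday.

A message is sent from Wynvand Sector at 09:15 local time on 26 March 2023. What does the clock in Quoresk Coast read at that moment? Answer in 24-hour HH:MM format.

26 March 2023 does not fall between 29 April and 23 September, so daylight saving is not in effect and Wynvand Sector is at UTC+00:45.
09:15 Wynvand Sector − 0h45m = 08:30 UTC.
1 March 2023 is a Wednesday, so Saturdays fall on 4, 11, 18, 25; the last is March 25.
1 November 2023 is a Wednesday, so the first Saturday is November 4 and the third is November 18.
At the standard offset (UTC+11:30), 08:30 UTC + 11h30m = 20:00 Quoresk Coast standard time.
The standard-time date in Quoresk Coast, 26 March 2023, lies within the daylight-saving period (25 March – 18 November), so Quoresk Coast is on daylight time, UTC+12:30.
08:30 UTC + 12h30m = 21:00 Quoresk Coast.

21:00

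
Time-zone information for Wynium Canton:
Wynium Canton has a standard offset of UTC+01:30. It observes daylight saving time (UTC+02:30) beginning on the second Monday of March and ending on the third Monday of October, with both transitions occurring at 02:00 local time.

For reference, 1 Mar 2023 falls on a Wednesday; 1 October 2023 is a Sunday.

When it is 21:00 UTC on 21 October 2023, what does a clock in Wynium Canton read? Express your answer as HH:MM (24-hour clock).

1 March 2023 is a Wednesday, so the first Monday is March 6 and the second is March 13.
1 October 2023 is a Sunday, so the first Monday is October 2 and the third is October 16.
At the standard offset (UTC+01:30), 21:00 UTC + 1h30m = 22:30 Wynium Canton standard time.
The standard-time date in Wynium Canton, 21 October 2023, is outside the daylight-saving period (13 March – 16 October), so Wynium Canton is on standard time, UTC+01:30.
21:00 UTC + 1h30m = 22:30 local.

22:30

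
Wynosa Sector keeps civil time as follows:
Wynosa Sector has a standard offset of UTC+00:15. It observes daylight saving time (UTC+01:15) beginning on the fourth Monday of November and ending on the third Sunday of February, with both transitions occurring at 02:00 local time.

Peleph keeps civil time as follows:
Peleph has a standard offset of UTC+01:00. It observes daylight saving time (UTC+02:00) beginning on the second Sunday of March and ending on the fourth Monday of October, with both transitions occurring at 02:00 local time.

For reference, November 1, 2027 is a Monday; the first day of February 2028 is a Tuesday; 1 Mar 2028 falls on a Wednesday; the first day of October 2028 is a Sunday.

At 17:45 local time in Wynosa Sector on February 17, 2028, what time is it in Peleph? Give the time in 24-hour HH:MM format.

1 November 2027 is a Monday, so the first Monday is November 1 and the fourth is November 22.
1 February 2028 is a Tuesday, so the first Sunday is February 6 and the third is February 20.
February 17, 2028 lies within the daylight-saving period (22 November 2027 – 20 February 2028), so Wynosa Sector is on daylight time, UTC+01:15.
17:45 Wynosa Sector − 1h15m = 16:30 UTC.
1 March 2028 is a Wednesday, so the first Sunday is March 5 and the second is March 12.
1 October 2028 is a Sunday, so the first Monday is October 2 and the fourth is October 23.
At the standard offset (UTC+01:00), 16:30 UTC + 1h = 17:30 Peleph standard time.
The standard-time date in Peleph, February 17, 2028, is outside the daylight-saving period (12 March – 23 October), so Peleph is on standard time, UTC+01:00.
16:30 UTC + 1h = 17:30 Peleph.

17:30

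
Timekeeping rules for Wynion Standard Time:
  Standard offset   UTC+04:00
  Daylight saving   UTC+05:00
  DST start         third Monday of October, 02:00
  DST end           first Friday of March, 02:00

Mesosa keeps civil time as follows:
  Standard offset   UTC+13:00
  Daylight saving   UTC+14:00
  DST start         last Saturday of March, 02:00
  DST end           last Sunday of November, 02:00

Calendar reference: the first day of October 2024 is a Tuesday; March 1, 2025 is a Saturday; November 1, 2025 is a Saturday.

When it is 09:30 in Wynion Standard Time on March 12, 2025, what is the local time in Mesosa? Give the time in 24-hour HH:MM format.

18:30

1 October 2024 is a Tuesday, so the first Monday is October 7 and the third is October 21.
1 March 2025 is a Saturday, so the first Friday is March 7.
Daylight saving runs 21 October 2024 – 7 March 2025; March 12, 2025 is outside that window, so Wynion Standard Time is on standard time at UTC+04:00.
09:30 Wynion Standard Time − 4h = 05:30 UTC.
1 March 2025 is a Saturday, so Saturdays fall on 1, 8, 15, 22, 29; the last is March 29.
1 November 2025 is a Saturday, so Sundays fall on 2, 9, 16, 23, 30; the last is November 30.
At the standard offset (UTC+13:00), 05:30 UTC + 13h = 18:30 Mesosa standard time.
The standard-time date in Mesosa, March 12, 2025, is outside the daylight-saving period (29 March – 30 November), so Mesosa is on standard time, UTC+13:00.
05:30 UTC + 13h = 18:30 Mesosa.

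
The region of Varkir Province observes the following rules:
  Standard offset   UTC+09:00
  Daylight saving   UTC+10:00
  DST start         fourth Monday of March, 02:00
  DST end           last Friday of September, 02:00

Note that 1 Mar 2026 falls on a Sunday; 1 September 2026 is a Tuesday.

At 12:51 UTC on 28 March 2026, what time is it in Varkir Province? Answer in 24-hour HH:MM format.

1 March 2026 is a Sunday, so the first Monday is March 2 and the fourth is March 23.
1 September 2026 is a Tuesday, so Fridays fall on 4, 11, 18, 25; the last is September 25.
At the standard offset (UTC+09:00), 12:51 UTC + 9h = 21:51 Varkir Province standard time.
Daylight saving runs 23 March – 25 September; the standard-time date in Varkir Province, 28 March 2026, is inside that window, so Varkir Province is at UTC+10:00.
12:51 UTC + 10h = 22:51 local.

22:51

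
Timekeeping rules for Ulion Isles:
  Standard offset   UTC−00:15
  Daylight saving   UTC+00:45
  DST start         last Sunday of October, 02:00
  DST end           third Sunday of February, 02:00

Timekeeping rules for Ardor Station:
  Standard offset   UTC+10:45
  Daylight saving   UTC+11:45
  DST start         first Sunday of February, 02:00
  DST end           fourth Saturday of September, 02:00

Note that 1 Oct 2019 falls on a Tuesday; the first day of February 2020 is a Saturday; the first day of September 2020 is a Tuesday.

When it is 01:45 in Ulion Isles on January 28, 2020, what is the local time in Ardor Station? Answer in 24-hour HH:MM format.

1 October 2019 is a Tuesday, so Sundays fall on 6, 13, 20, 27; the last is October 27.
1 February 2020 is a Saturday, so the first Sunday is February 2 and the third is February 16.
January 28, 2020 lies within the daylight-saving period (27 October 2019 – 16 February 2020), so Ulion Isles is on daylight time, UTC+00:45.
01:45 Ulion Isles − 0h45m = 01:00 UTC.
1 February 2020 is a Saturday, so the first Sunday is February 2.
1 September 2020 is a Tuesday, so the first Saturday is September 5 and the fourth is September 26.
At the standard offset (UTC+10:45), 01:00 UTC + 10h45m = 11:45 Ardor Station standard time.
The standard-time date in Ardor Station, January 28, 2020, does not fall between 2 February and 26 September, so daylight saving is not in effect and Ardor Station is at UTC+10:45.
01:00 UTC + 10h45m = 11:45 Ardor Station.

11:45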